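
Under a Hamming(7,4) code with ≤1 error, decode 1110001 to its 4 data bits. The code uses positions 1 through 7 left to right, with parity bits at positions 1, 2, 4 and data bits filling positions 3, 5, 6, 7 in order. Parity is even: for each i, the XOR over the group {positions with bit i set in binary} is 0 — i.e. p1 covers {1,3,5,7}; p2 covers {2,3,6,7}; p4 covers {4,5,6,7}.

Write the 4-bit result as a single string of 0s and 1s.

1000

s1 (pos 1,3,5,7): 1⊕1⊕0⊕1 = 1
s2 (pos 2,3,6,7): 1⊕1⊕0⊕1 = 1
s4 (pos 4,5,6,7): 0⊕0⊕0⊕1 = 1
Syndrome s4…s1 = 111 → error at position 7.
Flip position 7: 1110001 → 1110000
Read data bits from positions 3,5,6,7: 1000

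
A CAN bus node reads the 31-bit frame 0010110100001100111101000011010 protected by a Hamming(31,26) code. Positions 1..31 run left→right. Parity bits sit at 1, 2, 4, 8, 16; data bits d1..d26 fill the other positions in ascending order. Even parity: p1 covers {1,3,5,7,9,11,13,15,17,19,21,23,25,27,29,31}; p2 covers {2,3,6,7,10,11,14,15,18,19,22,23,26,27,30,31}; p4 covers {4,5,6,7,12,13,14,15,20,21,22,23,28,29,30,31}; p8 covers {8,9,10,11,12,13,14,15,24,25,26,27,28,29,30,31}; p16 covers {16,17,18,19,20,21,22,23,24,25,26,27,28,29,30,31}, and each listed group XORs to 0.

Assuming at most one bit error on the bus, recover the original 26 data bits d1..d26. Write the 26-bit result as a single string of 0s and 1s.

11100000110111101000011010

s1 (pos 1,3,5,7,9,11,13,15,17,19,21,23,25,27,29,31): 0⊕1⊕1⊕0⊕0⊕0⊕1⊕0⊕1⊕1⊕0⊕0⊕0⊕1⊕0⊕0 = 0
s2 (pos 2,3,6,7,10,11,14,15,18,19,22,23,26,27,30,31): 0⊕1⊕1⊕0⊕0⊕0⊕1⊕0⊕1⊕1⊕1⊕0⊕0⊕1⊕1⊕0 = 0
s4 (pos 4,5,6,7,12,13,14,15,20,21,22,23,28,29,30,31): 0⊕1⊕1⊕0⊕0⊕1⊕1⊕0⊕1⊕0⊕1⊕0⊕1⊕0⊕1⊕0 = 0
s8 (pos 8,9,10,11,12,13,14,15,24,25,26,27,28,29,30,31): 1⊕0⊕0⊕0⊕0⊕1⊕1⊕0⊕0⊕0⊕0⊕1⊕1⊕0⊕1⊕0 = 0
s16 (pos 16,17,18,19,20,21,22,23,24,25,26,27,28,29,30,31): 0⊕1⊕1⊕1⊕1⊕0⊕1⊕0⊕0⊕0⊕0⊕1⊕1⊕0⊕1⊕0 = 0
Syndrome s16…s1 = 00000 → no error.
Read data bits from positions 3,5,6,7,9,10,11,12,13,14,15,17,18,19,20,21,22,23,24,25,26,27,28,29,30,31: 11100000110111101000011010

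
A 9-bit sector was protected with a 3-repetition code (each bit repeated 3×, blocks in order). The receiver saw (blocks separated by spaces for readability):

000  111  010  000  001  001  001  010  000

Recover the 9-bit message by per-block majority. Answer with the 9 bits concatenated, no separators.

Block 1 (000): 0 ones → 0
Block 2 (111): 3 ones → 1
Block 3 (010): 1 one → 0
Block 4 (000): 0 ones → 0
Block 5 (001): 1 one → 0
Block 6 (001): 1 one → 0
Block 7 (001): 1 one → 0
Block 8 (010): 1 one → 0
Block 9 (000): 0 ones → 0

010000000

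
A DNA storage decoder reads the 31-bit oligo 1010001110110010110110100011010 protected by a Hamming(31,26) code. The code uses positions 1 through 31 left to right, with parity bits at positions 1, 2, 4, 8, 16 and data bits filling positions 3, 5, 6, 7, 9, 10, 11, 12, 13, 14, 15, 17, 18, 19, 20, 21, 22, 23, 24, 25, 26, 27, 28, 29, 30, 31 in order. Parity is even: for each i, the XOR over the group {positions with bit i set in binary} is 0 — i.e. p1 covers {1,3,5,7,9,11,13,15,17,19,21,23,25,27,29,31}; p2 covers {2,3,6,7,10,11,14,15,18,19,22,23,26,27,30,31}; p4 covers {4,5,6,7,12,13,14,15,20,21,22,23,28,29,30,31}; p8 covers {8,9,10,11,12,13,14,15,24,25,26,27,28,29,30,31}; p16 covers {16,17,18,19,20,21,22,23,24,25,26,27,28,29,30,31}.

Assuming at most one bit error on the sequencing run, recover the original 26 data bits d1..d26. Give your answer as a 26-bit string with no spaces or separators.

10011011001110110100011010

s1 (pos 1,3,5,7,9,11,13,15,17,19,21,23,25,27,29,31): 1⊕1⊕0⊕1⊕1⊕1⊕0⊕1⊕1⊕0⊕1⊕1⊕0⊕1⊕0⊕0 = 0
s2 (pos 2,3,6,7,10,11,14,15,18,19,22,23,26,27,30,31): 0⊕1⊕0⊕1⊕0⊕1⊕0⊕1⊕1⊕0⊕0⊕1⊕0⊕1⊕1⊕0 = 0
s4 (pos 4,5,6,7,12,13,14,15,20,21,22,23,28,29,30,31): 0⊕0⊕0⊕1⊕1⊕0⊕0⊕1⊕1⊕1⊕0⊕1⊕1⊕0⊕1⊕0 = 0
s8 (pos 8,9,10,11,12,13,14,15,24,25,26,27,28,29,30,31): 1⊕1⊕0⊕1⊕1⊕0⊕0⊕1⊕0⊕0⊕0⊕1⊕1⊕0⊕1⊕0 = 0
s16 (pos 16,17,18,19,20,21,22,23,24,25,26,27,28,29,30,31): 0⊕1⊕1⊕0⊕1⊕1⊕0⊕1⊕0⊕0⊕0⊕1⊕1⊕0⊕1⊕0 = 0
Syndrome s16…s1 = 00000 → no error.
Read data bits from positions 3,5,6,7,9,10,11,12,13,14,15,17,18,19,20,21,22,23,24,25,26,27,28,29,30,31: 10011011001110110100011010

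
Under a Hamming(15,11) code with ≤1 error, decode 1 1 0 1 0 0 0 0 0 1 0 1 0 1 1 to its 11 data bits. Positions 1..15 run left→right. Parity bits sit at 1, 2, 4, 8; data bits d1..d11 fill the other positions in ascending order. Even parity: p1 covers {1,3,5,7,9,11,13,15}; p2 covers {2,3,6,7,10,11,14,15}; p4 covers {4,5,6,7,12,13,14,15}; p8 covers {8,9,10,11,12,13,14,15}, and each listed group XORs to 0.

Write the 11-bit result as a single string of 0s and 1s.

s1 (pos 1,3,5,7,9,11,13,15): 1⊕0⊕0⊕0⊕0⊕0⊕0⊕1 = 0
s2 (pos 2,3,6,7,10,11,14,15): 1⊕0⊕0⊕0⊕1⊕0⊕1⊕1 = 0
s4 (pos 4,5,6,7,12,13,14,15): 1⊕0⊕0⊕0⊕1⊕0⊕1⊕1 = 0
s8 (pos 8,9,10,11,12,13,14,15): 0⊕0⊕1⊕0⊕1⊕0⊕1⊕1 = 0
Syndrome s8…s1 = 0000 → no error.
Read data bits from positions 3,5,6,7,9,10,11,12,13,14,15: 00000101011

00000101011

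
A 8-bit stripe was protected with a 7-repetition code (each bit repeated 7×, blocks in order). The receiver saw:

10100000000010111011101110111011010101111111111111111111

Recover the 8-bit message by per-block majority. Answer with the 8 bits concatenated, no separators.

00111111

Block 1 (1010000): 2 ones → 0
Block 2 (0000010): 1 one → 0
Block 3 (1110111): 6 ones → 1
Block 4 (0111011): 5 ones → 1
Block 5 (1011010): 4 ones → 1
Block 6 (1011111): 6 ones → 1
Block 7 (1111111): 7 ones → 1
Block 8 (1111111): 7 ones → 1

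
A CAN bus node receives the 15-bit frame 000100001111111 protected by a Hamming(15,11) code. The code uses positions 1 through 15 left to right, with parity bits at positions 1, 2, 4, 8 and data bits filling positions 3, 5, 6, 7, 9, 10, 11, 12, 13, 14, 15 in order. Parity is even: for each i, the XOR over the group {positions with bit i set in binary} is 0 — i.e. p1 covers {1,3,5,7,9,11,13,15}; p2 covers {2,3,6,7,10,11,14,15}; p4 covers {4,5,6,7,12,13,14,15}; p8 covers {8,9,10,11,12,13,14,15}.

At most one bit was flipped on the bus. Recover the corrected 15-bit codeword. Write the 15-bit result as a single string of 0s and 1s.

s1 (pos 1,3,5,7,9,11,13,15): 0⊕0⊕0⊕0⊕1⊕1⊕1⊕1 = 0
s2 (pos 2,3,6,7,10,11,14,15): 0⊕0⊕0⊕0⊕1⊕1⊕1⊕1 = 0
s4 (pos 4,5,6,7,12,13,14,15): 1⊕0⊕0⊕0⊕1⊕1⊕1⊕1 = 1
s8 (pos 8,9,10,11,12,13,14,15): 0⊕1⊕1⊕1⊕1⊕1⊕1⊕1 = 1
Syndrome s8…s1 = 1100 → error at position 12.
Flip position 12: 000100001111111 → 000100001110111

000100001110111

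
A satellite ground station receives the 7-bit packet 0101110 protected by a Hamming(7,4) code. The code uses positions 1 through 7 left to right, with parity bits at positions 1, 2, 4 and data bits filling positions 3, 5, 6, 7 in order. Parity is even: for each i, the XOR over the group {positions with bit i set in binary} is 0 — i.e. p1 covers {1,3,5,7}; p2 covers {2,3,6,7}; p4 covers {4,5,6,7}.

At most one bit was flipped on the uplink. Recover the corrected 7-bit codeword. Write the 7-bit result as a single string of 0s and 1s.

s1 (pos 1,3,5,7): 0⊕0⊕1⊕0 = 1
s2 (pos 2,3,6,7): 1⊕0⊕1⊕0 = 0
s4 (pos 4,5,6,7): 1⊕1⊕1⊕0 = 1
Syndrome s4…s1 = 101 → error at position 5.
Flip position 5: 0101110 → 0101010

0101010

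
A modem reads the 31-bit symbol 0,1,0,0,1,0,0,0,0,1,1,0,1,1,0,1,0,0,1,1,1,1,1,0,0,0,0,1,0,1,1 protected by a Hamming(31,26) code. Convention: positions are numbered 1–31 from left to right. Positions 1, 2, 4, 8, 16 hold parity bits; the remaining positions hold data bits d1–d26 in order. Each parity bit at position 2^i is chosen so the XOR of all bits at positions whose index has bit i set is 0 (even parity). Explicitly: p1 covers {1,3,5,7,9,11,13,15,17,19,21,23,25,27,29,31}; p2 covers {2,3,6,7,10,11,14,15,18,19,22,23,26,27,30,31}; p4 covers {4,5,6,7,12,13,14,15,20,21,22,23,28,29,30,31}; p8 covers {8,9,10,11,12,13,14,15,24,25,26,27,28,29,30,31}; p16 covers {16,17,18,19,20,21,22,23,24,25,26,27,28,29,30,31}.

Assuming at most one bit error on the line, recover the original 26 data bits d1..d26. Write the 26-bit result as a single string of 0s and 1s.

s1 (pos 1,3,5,7,9,11,13,15,17,19,21,23,25,27,29,31): 0⊕0⊕1⊕0⊕0⊕1⊕1⊕0⊕0⊕1⊕1⊕1⊕0⊕0⊕0⊕1 = 1
s2 (pos 2,3,6,7,10,11,14,15,18,19,22,23,26,27,30,31): 1⊕0⊕0⊕0⊕1⊕1⊕1⊕0⊕0⊕1⊕1⊕1⊕0⊕0⊕1⊕1 = 1
s4 (pos 4,5,6,7,12,13,14,15,20,21,22,23,28,29,30,31): 0⊕1⊕0⊕0⊕0⊕1⊕1⊕0⊕1⊕1⊕1⊕1⊕1⊕0⊕1⊕1 = 0
s8 (pos 8,9,10,11,12,13,14,15,24,25,26,27,28,29,30,31): 0⊕0⊕1⊕1⊕0⊕1⊕1⊕0⊕0⊕0⊕0⊕0⊕1⊕0⊕1⊕1 = 1
s16 (pos 16,17,18,19,20,21,22,23,24,25,26,27,28,29,30,31): 1⊕0⊕0⊕1⊕1⊕1⊕1⊕1⊕0⊕0⊕0⊕0⊕1⊕0⊕1⊕1 = 1
Syndrome s16…s1 = 11011 → error at position 27.
Flip position 27: 0100100001101101001111100001011 → 0100100001101101001111100011011
Read data bits from positions 3,5,6,7,9,10,11,12,13,14,15,17,18,19,20,21,22,23,24,25,26,27,28,29,30,31: 01000110110001111100011011

01000110110001111100011011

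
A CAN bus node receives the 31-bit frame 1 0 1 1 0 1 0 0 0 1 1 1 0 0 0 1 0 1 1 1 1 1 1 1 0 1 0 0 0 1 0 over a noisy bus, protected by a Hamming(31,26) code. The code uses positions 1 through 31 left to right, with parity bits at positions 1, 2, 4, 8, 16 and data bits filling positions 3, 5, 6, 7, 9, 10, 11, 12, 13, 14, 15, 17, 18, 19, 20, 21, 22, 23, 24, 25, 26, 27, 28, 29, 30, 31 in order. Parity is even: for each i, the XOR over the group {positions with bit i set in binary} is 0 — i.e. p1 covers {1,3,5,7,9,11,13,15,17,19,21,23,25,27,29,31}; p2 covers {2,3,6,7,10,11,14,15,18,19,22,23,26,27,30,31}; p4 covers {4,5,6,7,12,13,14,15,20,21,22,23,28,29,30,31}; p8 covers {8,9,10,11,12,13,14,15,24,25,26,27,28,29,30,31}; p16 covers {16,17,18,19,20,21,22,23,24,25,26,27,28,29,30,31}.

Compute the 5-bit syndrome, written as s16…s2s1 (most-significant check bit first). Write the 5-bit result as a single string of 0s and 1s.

00000

s1 (pos 1,3,5,7,9,11,13,15,17,19,21,23,25,27,29,31): 1⊕1⊕0⊕0⊕0⊕1⊕0⊕0⊕0⊕1⊕1⊕1⊕0⊕0⊕0⊕0 = 0
s2 (pos 2,3,6,7,10,11,14,15,18,19,22,23,26,27,30,31): 0⊕1⊕1⊕0⊕1⊕1⊕0⊕0⊕1⊕1⊕1⊕1⊕1⊕0⊕1⊕0 = 0
s4 (pos 4,5,6,7,12,13,14,15,20,21,22,23,28,29,30,31): 1⊕0⊕1⊕0⊕1⊕0⊕0⊕0⊕1⊕1⊕1⊕1⊕0⊕0⊕1⊕0 = 0
s8 (pos 8,9,10,11,12,13,14,15,24,25,26,27,28,29,30,31): 0⊕0⊕1⊕1⊕1⊕0⊕0⊕0⊕1⊕0⊕1⊕0⊕0⊕0⊕1⊕0 = 0
s16 (pos 16,17,18,19,20,21,22,23,24,25,26,27,28,29,30,31): 1⊕0⊕1⊕1⊕1⊕1⊕1⊕1⊕1⊕0⊕1⊕0⊕0⊕0⊕1⊕0 = 0
Syndrome s16…s1 = 00000 → no error.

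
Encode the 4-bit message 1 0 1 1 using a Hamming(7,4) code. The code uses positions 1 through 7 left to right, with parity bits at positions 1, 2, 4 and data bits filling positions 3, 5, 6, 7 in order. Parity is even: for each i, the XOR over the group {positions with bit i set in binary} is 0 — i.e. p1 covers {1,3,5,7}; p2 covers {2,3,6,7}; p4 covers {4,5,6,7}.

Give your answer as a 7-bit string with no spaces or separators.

Place data at non-parity positions: p1 p2 1 p4 0 1 1
p1 (pos 1,3,5,7): XOR of data positions = 1⊕0⊕1 = 0
p2 (pos 2,3,6,7): XOR of data positions = 1⊕1⊕1 = 1
p4 (pos 4,5,6,7): XOR of data positions = 0⊕1⊕1 = 0
Codeword: 0110011

0110011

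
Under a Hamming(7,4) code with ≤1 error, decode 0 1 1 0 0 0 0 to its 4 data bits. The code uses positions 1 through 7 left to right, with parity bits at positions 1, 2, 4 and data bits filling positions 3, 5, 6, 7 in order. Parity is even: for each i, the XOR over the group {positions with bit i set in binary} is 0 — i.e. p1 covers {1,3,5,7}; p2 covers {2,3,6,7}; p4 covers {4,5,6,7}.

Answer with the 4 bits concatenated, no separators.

1000

s1 (pos 1,3,5,7): 0⊕1⊕0⊕0 = 1
s2 (pos 2,3,6,7): 1⊕1⊕0⊕0 = 0
s4 (pos 4,5,6,7): 0⊕0⊕0⊕0 = 0
Syndrome s4…s1 = 001 → error at position 1.
Flip position 1: 0110000 → 1110000
Read data bits from positions 3,5,6,7: 1000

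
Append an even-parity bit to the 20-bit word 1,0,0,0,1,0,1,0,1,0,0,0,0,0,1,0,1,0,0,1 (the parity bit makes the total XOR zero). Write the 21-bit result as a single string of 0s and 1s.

XOR of the 20 data bits: 1⊕0⊕0⊕0⊕1⊕0⊕1⊕0⊕1⊕0⊕0⊕0⊕0⊕0⊕1⊕0⊕1⊕0⊕0⊕1 = 1
Parity bit = 1 (so all 21 bits XOR to 0).

100010101000001010011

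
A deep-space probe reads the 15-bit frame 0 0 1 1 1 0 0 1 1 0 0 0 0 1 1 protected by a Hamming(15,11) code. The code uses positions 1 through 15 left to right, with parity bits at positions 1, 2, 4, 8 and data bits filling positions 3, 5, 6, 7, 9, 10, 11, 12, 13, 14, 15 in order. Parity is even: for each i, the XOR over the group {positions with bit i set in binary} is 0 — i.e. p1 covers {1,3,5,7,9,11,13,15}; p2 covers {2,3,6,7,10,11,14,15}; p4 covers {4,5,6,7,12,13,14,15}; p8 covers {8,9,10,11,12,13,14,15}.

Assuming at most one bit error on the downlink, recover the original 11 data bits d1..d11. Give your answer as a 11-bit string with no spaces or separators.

s1 (pos 1,3,5,7,9,11,13,15): 0⊕1⊕1⊕0⊕1⊕0⊕0⊕1 = 0
s2 (pos 2,3,6,7,10,11,14,15): 0⊕1⊕0⊕0⊕0⊕0⊕1⊕1 = 1
s4 (pos 4,5,6,7,12,13,14,15): 1⊕1⊕0⊕0⊕0⊕0⊕1⊕1 = 0
s8 (pos 8,9,10,11,12,13,14,15): 1⊕1⊕0⊕0⊕0⊕0⊕1⊕1 = 0
Syndrome s8…s1 = 0010 → error at position 2.
Flip position 2: 001110011000011 → 011110011000011
Read data bits from positions 3,5,6,7,9,10,11,12,13,14,15: 11001000011

11001000011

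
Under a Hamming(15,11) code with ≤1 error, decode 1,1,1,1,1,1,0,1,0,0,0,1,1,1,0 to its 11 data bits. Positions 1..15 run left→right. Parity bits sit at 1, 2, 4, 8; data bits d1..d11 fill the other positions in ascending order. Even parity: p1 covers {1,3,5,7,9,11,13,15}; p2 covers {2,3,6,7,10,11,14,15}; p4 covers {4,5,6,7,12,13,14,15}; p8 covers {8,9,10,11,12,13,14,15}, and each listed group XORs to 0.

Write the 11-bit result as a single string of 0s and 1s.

s1 (pos 1,3,5,7,9,11,13,15): 1⊕1⊕1⊕0⊕0⊕0⊕1⊕0 = 0
s2 (pos 2,3,6,7,10,11,14,15): 1⊕1⊕1⊕0⊕0⊕0⊕1⊕0 = 0
s4 (pos 4,5,6,7,12,13,14,15): 1⊕1⊕1⊕0⊕1⊕1⊕1⊕0 = 0
s8 (pos 8,9,10,11,12,13,14,15): 1⊕0⊕0⊕0⊕1⊕1⊕1⊕0 = 0
Syndrome s8…s1 = 0000 → no error.
Read data bits from positions 3,5,6,7,9,10,11,12,13,14,15: 11100001110

11100001110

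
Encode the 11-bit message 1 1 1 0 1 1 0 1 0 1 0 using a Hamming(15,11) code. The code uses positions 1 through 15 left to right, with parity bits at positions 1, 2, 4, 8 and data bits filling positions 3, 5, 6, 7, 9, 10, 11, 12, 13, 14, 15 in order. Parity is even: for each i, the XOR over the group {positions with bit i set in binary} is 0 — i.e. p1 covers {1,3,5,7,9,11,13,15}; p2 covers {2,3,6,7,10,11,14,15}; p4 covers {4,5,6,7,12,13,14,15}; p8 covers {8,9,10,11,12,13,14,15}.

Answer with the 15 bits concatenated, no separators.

101011001101010

Place data at non-parity positions: p1 p2 1 p4 1 1 0 p8 1 1 0 1 0 1 0
p1 (pos 1,3,5,7,9,11,13,15): XOR of data positions = 1⊕1⊕0⊕1⊕0⊕0⊕0 = 1
p2 (pos 2,3,6,7,10,11,14,15): XOR of data positions = 1⊕1⊕0⊕1⊕0⊕1⊕0 = 0
p4 (pos 4,5,6,7,12,13,14,15): XOR of data positions = 1⊕1⊕0⊕1⊕0⊕1⊕0 = 0
p8 (pos 8,9,10,11,12,13,14,15): XOR of data positions = 1⊕1⊕0⊕1⊕0⊕1⊕0 = 0
Codeword: 101011001101010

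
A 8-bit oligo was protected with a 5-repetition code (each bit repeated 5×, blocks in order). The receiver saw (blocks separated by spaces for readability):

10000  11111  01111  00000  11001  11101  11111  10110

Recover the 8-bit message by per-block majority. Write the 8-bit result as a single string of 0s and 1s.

Block 1 (10000): 1 one → 0
Block 2 (11111): 5 ones → 1
Block 3 (01111): 4 ones → 1
Block 4 (00000): 0 ones → 0
Block 5 (11001): 3 ones → 1
Block 6 (11101): 4 ones → 1
Block 7 (11111): 5 ones → 1
Block 8 (10110): 3 ones → 1

01101111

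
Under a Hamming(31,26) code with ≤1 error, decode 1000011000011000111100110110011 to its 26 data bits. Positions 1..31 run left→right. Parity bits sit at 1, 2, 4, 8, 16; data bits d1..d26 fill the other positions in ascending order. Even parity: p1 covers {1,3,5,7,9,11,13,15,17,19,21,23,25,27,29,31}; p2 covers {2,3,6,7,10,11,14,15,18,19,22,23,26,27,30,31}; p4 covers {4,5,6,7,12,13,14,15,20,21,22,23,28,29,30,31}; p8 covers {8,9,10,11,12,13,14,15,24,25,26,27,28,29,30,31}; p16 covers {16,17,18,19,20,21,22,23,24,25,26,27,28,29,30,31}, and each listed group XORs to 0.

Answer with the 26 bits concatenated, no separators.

s1 (pos 1,3,5,7,9,11,13,15,17,19,21,23,25,27,29,31): 1⊕0⊕0⊕1⊕0⊕0⊕1⊕0⊕1⊕1⊕0⊕1⊕0⊕1⊕0⊕1 = 0
s2 (pos 2,3,6,7,10,11,14,15,18,19,22,23,26,27,30,31): 0⊕0⊕1⊕1⊕0⊕0⊕0⊕0⊕1⊕1⊕0⊕1⊕1⊕1⊕1⊕1 = 1
s4 (pos 4,5,6,7,12,13,14,15,20,21,22,23,28,29,30,31): 0⊕0⊕1⊕1⊕1⊕1⊕0⊕0⊕1⊕0⊕0⊕1⊕0⊕0⊕1⊕1 = 0
s8 (pos 8,9,10,11,12,13,14,15,24,25,26,27,28,29,30,31): 0⊕0⊕0⊕0⊕1⊕1⊕0⊕0⊕1⊕0⊕1⊕1⊕0⊕0⊕1⊕1 = 1
s16 (pos 16,17,18,19,20,21,22,23,24,25,26,27,28,29,30,31): 0⊕1⊕1⊕1⊕1⊕0⊕0⊕1⊕1⊕0⊕1⊕1⊕0⊕0⊕1⊕1 = 0
Syndrome s16…s1 = 01010 → error at position 10.
Flip position 10: 1000011000011000111100110110011 → 1000011001011000111100110110011
Read data bits from positions 3,5,6,7,9,10,11,12,13,14,15,17,18,19,20,21,22,23,24,25,26,27,28,29,30,31: 00110101100111100110110011

00110101100111100110110011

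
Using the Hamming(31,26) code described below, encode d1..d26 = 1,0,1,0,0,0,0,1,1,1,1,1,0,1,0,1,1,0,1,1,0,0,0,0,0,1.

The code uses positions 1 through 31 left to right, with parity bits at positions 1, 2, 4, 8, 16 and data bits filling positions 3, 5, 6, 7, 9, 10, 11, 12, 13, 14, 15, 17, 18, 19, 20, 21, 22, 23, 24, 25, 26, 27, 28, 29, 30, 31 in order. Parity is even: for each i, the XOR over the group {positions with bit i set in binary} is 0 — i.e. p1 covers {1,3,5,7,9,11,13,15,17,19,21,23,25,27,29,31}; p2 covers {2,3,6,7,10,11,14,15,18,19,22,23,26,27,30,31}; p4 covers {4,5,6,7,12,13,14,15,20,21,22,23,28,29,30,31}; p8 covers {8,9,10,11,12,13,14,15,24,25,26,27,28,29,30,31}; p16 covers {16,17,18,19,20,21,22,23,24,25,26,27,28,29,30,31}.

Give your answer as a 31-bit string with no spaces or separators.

Place data at non-parity positions: p1 p2 1 p4 0 1 0 p8 0 0 0 1 1 1 1 p16 1 0 1 0 1 1 0 1 1 0 0 0 0 0 1
p1 (pos 1,3,5,7,9,11,13,15,17,19,21,23,25,27,29,31): XOR of data positions = 1⊕0⊕0⊕0⊕0⊕1⊕1⊕1⊕1⊕1⊕0⊕1⊕0⊕0⊕1 = 0
p2 (pos 2,3,6,7,10,11,14,15,18,19,22,23,26,27,30,31): XOR of data positions = 1⊕1⊕0⊕0⊕0⊕1⊕1⊕0⊕1⊕1⊕0⊕0⊕0⊕0⊕1 = 1
p4 (pos 4,5,6,7,12,13,14,15,20,21,22,23,28,29,30,31): XOR of data positions = 0⊕1⊕0⊕1⊕1⊕1⊕1⊕0⊕1⊕1⊕0⊕0⊕0⊕0⊕1 = 0
p8 (pos 8,9,10,11,12,13,14,15,24,25,26,27,28,29,30,31): XOR of data positions = 0⊕0⊕0⊕1⊕1⊕1⊕1⊕1⊕1⊕0⊕0⊕0⊕0⊕0⊕1 = 1
p16 (pos 16,17,18,19,20,21,22,23,24,25,26,27,28,29,30,31): XOR of data positions = 1⊕0⊕1⊕0⊕1⊕1⊕0⊕1⊕1⊕0⊕0⊕0⊕0⊕0⊕1 = 1
Codeword: 0110010100011111101011011000001

0110010100011111101011011000001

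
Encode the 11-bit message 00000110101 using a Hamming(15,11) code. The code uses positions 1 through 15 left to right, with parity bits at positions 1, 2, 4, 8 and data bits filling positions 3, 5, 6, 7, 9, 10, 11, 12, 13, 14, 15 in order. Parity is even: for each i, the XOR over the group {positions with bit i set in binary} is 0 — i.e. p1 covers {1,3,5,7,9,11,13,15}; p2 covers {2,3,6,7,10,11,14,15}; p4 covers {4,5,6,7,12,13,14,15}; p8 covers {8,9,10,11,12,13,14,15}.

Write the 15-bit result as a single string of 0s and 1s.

110000000110101

Place data at non-parity positions: p1 p2 0 p4 0 0 0 p8 0 1 1 0 1 0 1
p1 (pos 1,3,5,7,9,11,13,15): XOR of data positions = 0⊕0⊕0⊕0⊕1⊕1⊕1 = 1
p2 (pos 2,3,6,7,10,11,14,15): XOR of data positions = 0⊕0⊕0⊕1⊕1⊕0⊕1 = 1
p4 (pos 4,5,6,7,12,13,14,15): XOR of data positions = 0⊕0⊕0⊕0⊕1⊕0⊕1 = 0
p8 (pos 8,9,10,11,12,13,14,15): XOR of data positions = 0⊕1⊕1⊕0⊕1⊕0⊕1 = 0
Codeword: 110000000110101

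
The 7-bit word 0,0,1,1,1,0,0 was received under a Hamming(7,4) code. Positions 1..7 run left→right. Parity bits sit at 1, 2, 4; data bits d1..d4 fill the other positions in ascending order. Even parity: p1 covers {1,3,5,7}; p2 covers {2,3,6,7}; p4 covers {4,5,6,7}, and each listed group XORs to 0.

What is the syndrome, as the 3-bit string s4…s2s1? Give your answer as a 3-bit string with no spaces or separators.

010

s1 (pos 1,3,5,7): 0⊕1⊕1⊕0 = 0
s2 (pos 2,3,6,7): 0⊕1⊕0⊕0 = 1
s4 (pos 4,5,6,7): 1⊕1⊕0⊕0 = 0
Syndrome s4…s1 = 010 → error at position 2.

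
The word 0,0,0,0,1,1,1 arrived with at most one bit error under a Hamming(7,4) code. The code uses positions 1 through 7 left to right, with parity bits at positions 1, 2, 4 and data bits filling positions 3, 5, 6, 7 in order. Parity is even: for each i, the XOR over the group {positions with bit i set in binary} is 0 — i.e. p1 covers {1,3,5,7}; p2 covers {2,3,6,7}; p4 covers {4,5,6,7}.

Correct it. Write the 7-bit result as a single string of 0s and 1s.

0001111

s1 (pos 1,3,5,7): 0⊕0⊕1⊕1 = 0
s2 (pos 2,3,6,7): 0⊕0⊕1⊕1 = 0
s4 (pos 4,5,6,7): 0⊕1⊕1⊕1 = 1
Syndrome s4…s1 = 100 → error at position 4.
Flip position 4: 0000111 → 0001111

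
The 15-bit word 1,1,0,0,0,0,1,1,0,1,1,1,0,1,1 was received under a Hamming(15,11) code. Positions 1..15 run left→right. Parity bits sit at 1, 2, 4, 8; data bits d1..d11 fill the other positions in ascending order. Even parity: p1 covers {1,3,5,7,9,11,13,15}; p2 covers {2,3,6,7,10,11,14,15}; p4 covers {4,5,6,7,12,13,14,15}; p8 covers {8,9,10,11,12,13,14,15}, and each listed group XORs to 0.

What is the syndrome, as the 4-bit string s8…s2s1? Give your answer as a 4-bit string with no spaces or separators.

0000

s1 (pos 1,3,5,7,9,11,13,15): 1⊕0⊕0⊕1⊕0⊕1⊕0⊕1 = 0
s2 (pos 2,3,6,7,10,11,14,15): 1⊕0⊕0⊕1⊕1⊕1⊕1⊕1 = 0
s4 (pos 4,5,6,7,12,13,14,15): 0⊕0⊕0⊕1⊕1⊕0⊕1⊕1 = 0
s8 (pos 8,9,10,11,12,13,14,15): 1⊕0⊕1⊕1⊕1⊕0⊕1⊕1 = 0
Syndrome s8…s1 = 0000 → no error.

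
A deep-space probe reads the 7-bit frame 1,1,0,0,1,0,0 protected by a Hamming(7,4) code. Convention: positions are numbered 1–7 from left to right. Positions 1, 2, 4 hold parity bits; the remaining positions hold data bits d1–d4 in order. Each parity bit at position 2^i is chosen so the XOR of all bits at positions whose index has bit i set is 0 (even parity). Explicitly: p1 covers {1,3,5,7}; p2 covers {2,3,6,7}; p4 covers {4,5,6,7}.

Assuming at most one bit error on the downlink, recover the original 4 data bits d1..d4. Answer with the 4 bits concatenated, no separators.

0110

s1 (pos 1,3,5,7): 1⊕0⊕1⊕0 = 0
s2 (pos 2,3,6,7): 1⊕0⊕0⊕0 = 1
s4 (pos 4,5,6,7): 0⊕1⊕0⊕0 = 1
Syndrome s4…s1 = 110 → error at position 6.
Flip position 6: 1100100 → 1100110
Read data bits from positions 3,5,6,7: 0110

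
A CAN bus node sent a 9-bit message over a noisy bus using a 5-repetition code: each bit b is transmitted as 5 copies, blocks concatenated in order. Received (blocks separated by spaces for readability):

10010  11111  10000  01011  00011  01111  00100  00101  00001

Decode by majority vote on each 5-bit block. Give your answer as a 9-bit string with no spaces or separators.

Block 1 (10010): 2 ones → 0
Block 2 (11111): 5 ones → 1
Block 3 (10000): 1 one → 0
Block 4 (01011): 3 ones → 1
Block 5 (00011): 2 ones → 0
Block 6 (01111): 4 ones → 1
Block 7 (00100): 1 one → 0
Block 8 (00101): 2 ones → 0
Block 9 (00001): 1 one → 0

010101000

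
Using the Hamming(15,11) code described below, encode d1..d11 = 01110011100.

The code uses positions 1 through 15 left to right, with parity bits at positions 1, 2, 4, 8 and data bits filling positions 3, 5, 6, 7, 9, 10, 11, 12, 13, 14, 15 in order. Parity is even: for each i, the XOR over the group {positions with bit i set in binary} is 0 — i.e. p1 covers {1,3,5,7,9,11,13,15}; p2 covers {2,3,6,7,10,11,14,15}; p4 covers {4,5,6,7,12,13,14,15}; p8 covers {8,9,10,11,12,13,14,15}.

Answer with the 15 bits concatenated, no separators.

010111110011100

Place data at non-parity positions: p1 p2 0 p4 1 1 1 p8 0 0 1 1 1 0 0
p1 (pos 1,3,5,7,9,11,13,15): XOR of data positions = 0⊕1⊕1⊕0⊕1⊕1⊕0 = 0
p2 (pos 2,3,6,7,10,11,14,15): XOR of data positions = 0⊕1⊕1⊕0⊕1⊕0⊕0 = 1
p4 (pos 4,5,6,7,12,13,14,15): XOR of data positions = 1⊕1⊕1⊕1⊕1⊕0⊕0 = 1
p8 (pos 8,9,10,11,12,13,14,15): XOR of data positions = 0⊕0⊕1⊕1⊕1⊕0⊕0 = 1
Codeword: 010111110011100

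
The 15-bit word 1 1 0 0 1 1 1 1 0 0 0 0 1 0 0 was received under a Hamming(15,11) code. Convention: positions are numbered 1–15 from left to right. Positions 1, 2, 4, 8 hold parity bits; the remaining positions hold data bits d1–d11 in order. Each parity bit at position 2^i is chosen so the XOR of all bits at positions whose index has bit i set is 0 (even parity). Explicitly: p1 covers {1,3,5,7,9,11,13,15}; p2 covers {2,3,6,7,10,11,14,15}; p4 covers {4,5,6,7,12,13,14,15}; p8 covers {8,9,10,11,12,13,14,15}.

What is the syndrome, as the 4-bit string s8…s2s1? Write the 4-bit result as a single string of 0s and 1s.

0010

s1 (pos 1,3,5,7,9,11,13,15): 1⊕0⊕1⊕1⊕0⊕0⊕1⊕0 = 0
s2 (pos 2,3,6,7,10,11,14,15): 1⊕0⊕1⊕1⊕0⊕0⊕0⊕0 = 1
s4 (pos 4,5,6,7,12,13,14,15): 0⊕1⊕1⊕1⊕0⊕1⊕0⊕0 = 0
s8 (pos 8,9,10,11,12,13,14,15): 1⊕0⊕0⊕0⊕0⊕1⊕0⊕0 = 0
Syndrome s8…s1 = 0010 → error at position 2.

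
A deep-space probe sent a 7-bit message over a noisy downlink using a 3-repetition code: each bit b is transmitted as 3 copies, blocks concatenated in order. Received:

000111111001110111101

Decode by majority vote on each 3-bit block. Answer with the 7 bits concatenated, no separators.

0110111

Block 1 (000): 0 ones → 0
Block 2 (111): 3 ones → 1
Block 3 (111): 3 ones → 1
Block 4 (001): 1 one → 0
Block 5 (110): 2 ones → 1
Block 6 (111): 3 ones → 1
Block 7 (101): 2 ones → 1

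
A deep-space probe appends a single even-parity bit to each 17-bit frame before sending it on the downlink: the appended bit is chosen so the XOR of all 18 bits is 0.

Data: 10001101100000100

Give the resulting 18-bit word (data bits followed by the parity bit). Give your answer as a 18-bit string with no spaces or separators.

100011011000001000

XOR of the 17 data bits: 1⊕0⊕0⊕0⊕1⊕1⊕0⊕1⊕1⊕0⊕0⊕0⊕0⊕0⊕1⊕0⊕0 = 0
Parity bit = 0 (so all 18 bits XOR to 0).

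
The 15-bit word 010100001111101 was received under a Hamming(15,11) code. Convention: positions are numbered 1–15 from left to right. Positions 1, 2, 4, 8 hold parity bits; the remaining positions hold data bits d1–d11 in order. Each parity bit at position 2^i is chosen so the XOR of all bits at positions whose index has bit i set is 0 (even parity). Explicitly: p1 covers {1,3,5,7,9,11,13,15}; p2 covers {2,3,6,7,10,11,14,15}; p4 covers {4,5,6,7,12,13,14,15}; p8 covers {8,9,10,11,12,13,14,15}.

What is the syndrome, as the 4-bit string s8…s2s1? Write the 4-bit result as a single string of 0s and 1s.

0000

s1 (pos 1,3,5,7,9,11,13,15): 0⊕0⊕0⊕0⊕1⊕1⊕1⊕1 = 0
s2 (pos 2,3,6,7,10,11,14,15): 1⊕0⊕0⊕0⊕1⊕1⊕0⊕1 = 0
s4 (pos 4,5,6,7,12,13,14,15): 1⊕0⊕0⊕0⊕1⊕1⊕0⊕1 = 0
s8 (pos 8,9,10,11,12,13,14,15): 0⊕1⊕1⊕1⊕1⊕1⊕0⊕1 = 0
Syndrome s8…s1 = 0000 → no error.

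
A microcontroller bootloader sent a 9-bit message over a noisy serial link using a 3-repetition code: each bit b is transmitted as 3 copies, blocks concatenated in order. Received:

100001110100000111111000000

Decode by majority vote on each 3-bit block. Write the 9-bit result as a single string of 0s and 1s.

001001100

Block 1 (100): 1 one → 0
Block 2 (001): 1 one → 0
Block 3 (110): 2 ones → 1
Block 4 (100): 1 one → 0
Block 5 (000): 0 ones → 0
Block 6 (111): 3 ones → 1
Block 7 (111): 3 ones → 1
Block 8 (000): 0 ones → 0
Block 9 (000): 0 ones → 0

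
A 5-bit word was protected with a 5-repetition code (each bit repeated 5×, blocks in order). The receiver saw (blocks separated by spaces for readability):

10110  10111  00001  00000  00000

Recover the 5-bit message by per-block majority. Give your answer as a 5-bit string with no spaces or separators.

11000

Block 1 (10110): 3 ones → 1
Block 2 (10111): 4 ones → 1
Block 3 (00001): 1 one → 0
Block 4 (00000): 0 ones → 0
Block 5 (00000): 0 ones → 0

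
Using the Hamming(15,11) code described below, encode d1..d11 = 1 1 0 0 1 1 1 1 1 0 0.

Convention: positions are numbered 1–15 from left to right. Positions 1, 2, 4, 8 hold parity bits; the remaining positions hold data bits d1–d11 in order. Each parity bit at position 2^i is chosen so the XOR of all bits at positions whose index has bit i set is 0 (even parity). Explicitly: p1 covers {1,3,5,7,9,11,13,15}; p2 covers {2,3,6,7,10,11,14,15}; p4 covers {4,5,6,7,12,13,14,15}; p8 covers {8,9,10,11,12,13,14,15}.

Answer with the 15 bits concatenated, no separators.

111110011111100

Place data at non-parity positions: p1 p2 1 p4 1 0 0 p8 1 1 1 1 1 0 0
p1 (pos 1,3,5,7,9,11,13,15): XOR of data positions = 1⊕1⊕0⊕1⊕1⊕1⊕0 = 1
p2 (pos 2,3,6,7,10,11,14,15): XOR of data positions = 1⊕0⊕0⊕1⊕1⊕0⊕0 = 1
p4 (pos 4,5,6,7,12,13,14,15): XOR of data positions = 1⊕0⊕0⊕1⊕1⊕0⊕0 = 1
p8 (pos 8,9,10,11,12,13,14,15): XOR of data positions = 1⊕1⊕1⊕1⊕1⊕0⊕0 = 1
Codeword: 111110011111100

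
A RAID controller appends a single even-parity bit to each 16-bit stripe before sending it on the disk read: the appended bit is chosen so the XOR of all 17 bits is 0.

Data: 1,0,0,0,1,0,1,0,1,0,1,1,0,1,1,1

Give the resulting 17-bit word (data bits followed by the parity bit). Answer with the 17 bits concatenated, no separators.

XOR of the 16 data bits: 1⊕0⊕0⊕0⊕1⊕0⊕1⊕0⊕1⊕0⊕1⊕1⊕0⊕1⊕1⊕1 = 1
Parity bit = 1 (so all 17 bits XOR to 0).

10001010101101111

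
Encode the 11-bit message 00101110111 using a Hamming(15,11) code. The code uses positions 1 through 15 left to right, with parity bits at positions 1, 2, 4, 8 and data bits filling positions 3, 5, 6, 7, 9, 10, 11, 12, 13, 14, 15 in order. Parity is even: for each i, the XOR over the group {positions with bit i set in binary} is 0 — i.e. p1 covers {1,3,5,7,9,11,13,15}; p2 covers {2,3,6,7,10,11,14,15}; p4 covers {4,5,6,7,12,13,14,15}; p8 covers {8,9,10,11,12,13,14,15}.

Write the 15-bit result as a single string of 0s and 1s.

010001001110111

Place data at non-parity positions: p1 p2 0 p4 0 1 0 p8 1 1 1 0 1 1 1
p1 (pos 1,3,5,7,9,11,13,15): XOR of data positions = 0⊕0⊕0⊕1⊕1⊕1⊕1 = 0
p2 (pos 2,3,6,7,10,11,14,15): XOR of data positions = 0⊕1⊕0⊕1⊕1⊕1⊕1 = 1
p4 (pos 4,5,6,7,12,13,14,15): XOR of data positions = 0⊕1⊕0⊕0⊕1⊕1⊕1 = 0
p8 (pos 8,9,10,11,12,13,14,15): XOR of data positions = 1⊕1⊕1⊕0⊕1⊕1⊕1 = 0
Codeword: 010001001110111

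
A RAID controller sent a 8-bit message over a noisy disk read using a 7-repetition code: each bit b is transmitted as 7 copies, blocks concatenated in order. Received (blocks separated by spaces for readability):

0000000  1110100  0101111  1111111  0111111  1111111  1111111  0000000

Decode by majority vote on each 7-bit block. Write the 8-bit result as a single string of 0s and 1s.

Block 1 (0000000): 0 ones → 0
Block 2 (1110100): 4 ones → 1
Block 3 (0101111): 5 ones → 1
Block 4 (1111111): 7 ones → 1
Block 5 (0111111): 6 ones → 1
Block 6 (1111111): 7 ones → 1
Block 7 (1111111): 7 ones → 1
Block 8 (0000000): 0 ones → 0

01111110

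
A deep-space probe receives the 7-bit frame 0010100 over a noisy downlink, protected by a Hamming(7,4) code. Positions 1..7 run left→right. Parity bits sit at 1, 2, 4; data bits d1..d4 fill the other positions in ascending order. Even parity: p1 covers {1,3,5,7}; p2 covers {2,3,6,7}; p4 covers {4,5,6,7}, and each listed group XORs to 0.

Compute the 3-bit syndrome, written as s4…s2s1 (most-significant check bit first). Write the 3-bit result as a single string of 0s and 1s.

110

s1 (pos 1,3,5,7): 0⊕1⊕1⊕0 = 0
s2 (pos 2,3,6,7): 0⊕1⊕0⊕0 = 1
s4 (pos 4,5,6,7): 0⊕1⊕0⊕0 = 1
Syndrome s4…s1 = 110 → error at position 6.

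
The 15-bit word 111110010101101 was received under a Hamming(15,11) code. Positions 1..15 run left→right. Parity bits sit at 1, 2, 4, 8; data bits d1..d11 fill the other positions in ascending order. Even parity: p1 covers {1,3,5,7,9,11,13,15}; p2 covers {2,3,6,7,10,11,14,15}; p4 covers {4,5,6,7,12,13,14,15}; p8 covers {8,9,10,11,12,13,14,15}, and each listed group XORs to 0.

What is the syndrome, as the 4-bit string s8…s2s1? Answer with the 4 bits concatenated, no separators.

1101

s1 (pos 1,3,5,7,9,11,13,15): 1⊕1⊕1⊕0⊕0⊕0⊕1⊕1 = 1
s2 (pos 2,3,6,7,10,11,14,15): 1⊕1⊕0⊕0⊕1⊕0⊕0⊕1 = 0
s4 (pos 4,5,6,7,12,13,14,15): 1⊕1⊕0⊕0⊕1⊕1⊕0⊕1 = 1
s8 (pos 8,9,10,11,12,13,14,15): 1⊕0⊕1⊕0⊕1⊕1⊕0⊕1 = 1
Syndrome s8…s1 = 1101 → error at position 13.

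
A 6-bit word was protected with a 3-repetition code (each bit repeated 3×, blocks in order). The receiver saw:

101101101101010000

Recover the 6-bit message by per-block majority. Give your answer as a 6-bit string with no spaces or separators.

111100

Block 1 (101): 2 ones → 1
Block 2 (101): 2 ones → 1
Block 3 (101): 2 ones → 1
Block 4 (101): 2 ones → 1
Block 5 (010): 1 one → 0
Block 6 (000): 0 ones → 0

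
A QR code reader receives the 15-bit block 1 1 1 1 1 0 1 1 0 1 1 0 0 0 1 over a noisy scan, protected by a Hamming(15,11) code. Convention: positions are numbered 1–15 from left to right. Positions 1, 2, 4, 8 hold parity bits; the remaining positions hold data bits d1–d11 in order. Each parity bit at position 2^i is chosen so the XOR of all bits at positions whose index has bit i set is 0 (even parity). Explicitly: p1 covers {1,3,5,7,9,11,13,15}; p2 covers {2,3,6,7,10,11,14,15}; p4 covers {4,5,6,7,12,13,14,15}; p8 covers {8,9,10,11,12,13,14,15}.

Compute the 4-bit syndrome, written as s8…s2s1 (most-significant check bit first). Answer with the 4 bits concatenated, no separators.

0000

s1 (pos 1,3,5,7,9,11,13,15): 1⊕1⊕1⊕1⊕0⊕1⊕0⊕1 = 0
s2 (pos 2,3,6,7,10,11,14,15): 1⊕1⊕0⊕1⊕1⊕1⊕0⊕1 = 0
s4 (pos 4,5,6,7,12,13,14,15): 1⊕1⊕0⊕1⊕0⊕0⊕0⊕1 = 0
s8 (pos 8,9,10,11,12,13,14,15): 1⊕0⊕1⊕1⊕0⊕0⊕0⊕1 = 0
Syndrome s8…s1 = 0000 → no error.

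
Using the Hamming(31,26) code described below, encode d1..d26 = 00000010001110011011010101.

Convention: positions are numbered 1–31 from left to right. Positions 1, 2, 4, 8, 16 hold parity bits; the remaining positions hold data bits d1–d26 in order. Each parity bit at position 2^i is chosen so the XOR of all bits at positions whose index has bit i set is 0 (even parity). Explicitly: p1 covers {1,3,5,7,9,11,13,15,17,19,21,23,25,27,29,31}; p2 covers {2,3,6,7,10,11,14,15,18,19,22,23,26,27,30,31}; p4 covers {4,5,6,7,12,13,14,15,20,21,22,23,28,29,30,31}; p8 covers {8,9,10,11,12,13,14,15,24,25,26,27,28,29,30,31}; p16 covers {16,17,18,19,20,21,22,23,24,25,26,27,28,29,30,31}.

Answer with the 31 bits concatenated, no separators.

0001000100100011110011011010101

Place data at non-parity positions: p1 p2 0 p4 0 0 0 p8 0 0 1 0 0 0 1 p16 1 1 0 0 1 1 0 1 1 0 1 0 1 0 1
p1 (pos 1,3,5,7,9,11,13,15,17,19,21,23,25,27,29,31): XOR of data positions = 0⊕0⊕0⊕0⊕1⊕0⊕1⊕1⊕0⊕1⊕0⊕1⊕1⊕1⊕1 = 0
p2 (pos 2,3,6,7,10,11,14,15,18,19,22,23,26,27,30,31): XOR of data positions = 0⊕0⊕0⊕0⊕1⊕0⊕1⊕1⊕0⊕1⊕0⊕0⊕1⊕0⊕1 = 0
p4 (pos 4,5,6,7,12,13,14,15,20,21,22,23,28,29,30,31): XOR of data positions = 0⊕0⊕0⊕0⊕0⊕0⊕1⊕0⊕1⊕1⊕0⊕0⊕1⊕0⊕1 = 1
p8 (pos 8,9,10,11,12,13,14,15,24,25,26,27,28,29,30,31): XOR of data positions = 0⊕0⊕1⊕0⊕0⊕0⊕1⊕1⊕1⊕0⊕1⊕0⊕1⊕0⊕1 = 1
p16 (pos 16,17,18,19,20,21,22,23,24,25,26,27,28,29,30,31): XOR of data positions = 1⊕1⊕0⊕0⊕1⊕1⊕0⊕1⊕1⊕0⊕1⊕0⊕1⊕0⊕1 = 1
Codeword: 0001000100100011110011011010101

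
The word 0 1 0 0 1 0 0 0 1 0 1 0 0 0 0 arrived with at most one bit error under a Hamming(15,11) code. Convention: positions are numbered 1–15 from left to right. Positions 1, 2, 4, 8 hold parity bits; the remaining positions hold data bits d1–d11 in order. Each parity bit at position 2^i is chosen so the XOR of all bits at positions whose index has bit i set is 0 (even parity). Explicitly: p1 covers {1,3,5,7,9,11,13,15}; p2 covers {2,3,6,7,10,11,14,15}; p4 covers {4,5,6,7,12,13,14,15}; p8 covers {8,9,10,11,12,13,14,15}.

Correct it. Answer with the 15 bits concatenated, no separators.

010000001010000

s1 (pos 1,3,5,7,9,11,13,15): 0⊕0⊕1⊕0⊕1⊕1⊕0⊕0 = 1
s2 (pos 2,3,6,7,10,11,14,15): 1⊕0⊕0⊕0⊕0⊕1⊕0⊕0 = 0
s4 (pos 4,5,6,7,12,13,14,15): 0⊕1⊕0⊕0⊕0⊕0⊕0⊕0 = 1
s8 (pos 8,9,10,11,12,13,14,15): 0⊕1⊕0⊕1⊕0⊕0⊕0⊕0 = 0
Syndrome s8…s1 = 0101 → error at position 5.
Flip position 5: 010010001010000 → 010000001010000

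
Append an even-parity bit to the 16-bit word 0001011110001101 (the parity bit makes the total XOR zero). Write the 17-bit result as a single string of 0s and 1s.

00010111100011010

XOR of the 16 data bits: 0⊕0⊕0⊕1⊕0⊕1⊕1⊕1⊕1⊕0⊕0⊕0⊕1⊕1⊕0⊕1 = 0
Parity bit = 0 (so all 17 bits XOR to 0).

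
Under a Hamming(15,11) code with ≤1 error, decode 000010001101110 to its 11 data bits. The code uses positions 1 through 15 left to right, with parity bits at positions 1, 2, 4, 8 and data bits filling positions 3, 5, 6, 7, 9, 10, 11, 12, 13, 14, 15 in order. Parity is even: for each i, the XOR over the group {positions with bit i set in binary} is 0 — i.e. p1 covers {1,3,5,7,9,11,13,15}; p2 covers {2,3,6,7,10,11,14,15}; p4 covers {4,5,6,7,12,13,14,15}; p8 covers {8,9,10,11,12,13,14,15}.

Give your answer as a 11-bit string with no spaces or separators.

s1 (pos 1,3,5,7,9,11,13,15): 0⊕0⊕1⊕0⊕1⊕0⊕1⊕0 = 1
s2 (pos 2,3,6,7,10,11,14,15): 0⊕0⊕0⊕0⊕1⊕0⊕1⊕0 = 0
s4 (pos 4,5,6,7,12,13,14,15): 0⊕1⊕0⊕0⊕1⊕1⊕1⊕0 = 0
s8 (pos 8,9,10,11,12,13,14,15): 0⊕1⊕1⊕0⊕1⊕1⊕1⊕0 = 1
Syndrome s8…s1 = 1001 → error at position 9.
Flip position 9: 000010001101110 → 000010000101110
Read data bits from positions 3,5,6,7,9,10,11,12,13,14,15: 01000101110

01000101110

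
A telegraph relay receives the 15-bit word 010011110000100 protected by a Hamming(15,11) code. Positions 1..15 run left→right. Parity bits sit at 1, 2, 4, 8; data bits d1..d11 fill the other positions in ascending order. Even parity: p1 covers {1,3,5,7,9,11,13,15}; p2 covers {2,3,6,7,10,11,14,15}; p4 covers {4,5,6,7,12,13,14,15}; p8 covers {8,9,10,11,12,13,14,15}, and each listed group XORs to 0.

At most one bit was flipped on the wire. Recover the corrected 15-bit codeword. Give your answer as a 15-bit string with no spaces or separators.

s1 (pos 1,3,5,7,9,11,13,15): 0⊕0⊕1⊕1⊕0⊕0⊕1⊕0 = 1
s2 (pos 2,3,6,7,10,11,14,15): 1⊕0⊕1⊕1⊕0⊕0⊕0⊕0 = 1
s4 (pos 4,5,6,7,12,13,14,15): 0⊕1⊕1⊕1⊕0⊕1⊕0⊕0 = 0
s8 (pos 8,9,10,11,12,13,14,15): 1⊕0⊕0⊕0⊕0⊕1⊕0⊕0 = 0
Syndrome s8…s1 = 0011 → error at position 3.
Flip position 3: 010011110000100 → 011011110000100

011011110000100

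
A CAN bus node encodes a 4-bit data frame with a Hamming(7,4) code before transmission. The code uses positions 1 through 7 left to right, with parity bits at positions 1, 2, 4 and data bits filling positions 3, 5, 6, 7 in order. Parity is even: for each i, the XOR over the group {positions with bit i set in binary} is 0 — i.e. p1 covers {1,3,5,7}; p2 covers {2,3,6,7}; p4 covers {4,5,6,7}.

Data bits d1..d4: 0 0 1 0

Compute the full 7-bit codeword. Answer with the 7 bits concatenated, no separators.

Place data at non-parity positions: p1 p2 0 p4 0 1 0
p1 (pos 1,3,5,7): XOR of data positions = 0⊕0⊕0 = 0
p2 (pos 2,3,6,7): XOR of data positions = 0⊕1⊕0 = 1
p4 (pos 4,5,6,7): XOR of data positions = 0⊕1⊕0 = 1
Codeword: 0101010

0101010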